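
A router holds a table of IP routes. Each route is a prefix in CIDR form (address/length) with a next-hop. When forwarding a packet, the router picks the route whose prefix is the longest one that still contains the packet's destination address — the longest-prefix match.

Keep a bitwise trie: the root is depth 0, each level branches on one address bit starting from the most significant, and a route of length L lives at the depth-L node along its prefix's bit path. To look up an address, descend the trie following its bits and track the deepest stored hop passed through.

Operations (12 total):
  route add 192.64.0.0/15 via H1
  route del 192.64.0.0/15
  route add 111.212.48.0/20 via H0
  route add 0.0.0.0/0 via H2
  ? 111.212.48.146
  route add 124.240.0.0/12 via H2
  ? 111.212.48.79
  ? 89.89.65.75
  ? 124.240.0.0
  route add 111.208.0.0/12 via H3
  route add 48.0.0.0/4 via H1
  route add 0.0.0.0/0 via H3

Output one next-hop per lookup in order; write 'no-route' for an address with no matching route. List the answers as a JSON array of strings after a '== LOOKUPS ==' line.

Process each operation:
  add 192.64.0.0/15 -> H1 at depth 15
  del 192.64.0.0/15 (clear depth 15)
  add 111.212.48.0/20 -> H0 at depth 20
  add 0.0.0.0/0 -> H2 at depth 0
  ? 111.212.48.146  path d0:H2→d1:-→d2:-→d3:-→d4:-→d5:-→d6:-→d7:-→d8:-→d9:-→d10:-→d11:-→d12:-→d13:-→d14:-→d15:-→d16:-→d17:-→d18:-→d19:-→d20:H0  best=H0
  add 124.240.0.0/12 -> H2 at depth 12
  ? 111.212.48.79  path d0:H2→d1:-→d2:-→d3:-→d4:-→d5:-→d6:-→d7:-→d8:-→d9:-→d10:-→d11:-→d12:-→d13:-→d14:-→d15:-→d16:-→d17:-→d18:-→d19:-→d20:H0  best=H0
  ? 89.89.65.75  path d0:H2→d1:-→d2:-  best=H2
  ? 124.240.0.0  path d0:H2→d1:-→d2:-→d3:-→d4:-→d5:-→d6:-→d7:-→d8:-→d9:-→d10:-→d11:-→d12:H2  best=H2
  add 111.208.0.0/12 -> H3 at depth 12
  add 48.0.0.0/4 -> H1 at depth 4
  add 0.0.0.0/0 -> H3 at depth 0

== LOOKUPS ==
["H0","H0","H2","H2"]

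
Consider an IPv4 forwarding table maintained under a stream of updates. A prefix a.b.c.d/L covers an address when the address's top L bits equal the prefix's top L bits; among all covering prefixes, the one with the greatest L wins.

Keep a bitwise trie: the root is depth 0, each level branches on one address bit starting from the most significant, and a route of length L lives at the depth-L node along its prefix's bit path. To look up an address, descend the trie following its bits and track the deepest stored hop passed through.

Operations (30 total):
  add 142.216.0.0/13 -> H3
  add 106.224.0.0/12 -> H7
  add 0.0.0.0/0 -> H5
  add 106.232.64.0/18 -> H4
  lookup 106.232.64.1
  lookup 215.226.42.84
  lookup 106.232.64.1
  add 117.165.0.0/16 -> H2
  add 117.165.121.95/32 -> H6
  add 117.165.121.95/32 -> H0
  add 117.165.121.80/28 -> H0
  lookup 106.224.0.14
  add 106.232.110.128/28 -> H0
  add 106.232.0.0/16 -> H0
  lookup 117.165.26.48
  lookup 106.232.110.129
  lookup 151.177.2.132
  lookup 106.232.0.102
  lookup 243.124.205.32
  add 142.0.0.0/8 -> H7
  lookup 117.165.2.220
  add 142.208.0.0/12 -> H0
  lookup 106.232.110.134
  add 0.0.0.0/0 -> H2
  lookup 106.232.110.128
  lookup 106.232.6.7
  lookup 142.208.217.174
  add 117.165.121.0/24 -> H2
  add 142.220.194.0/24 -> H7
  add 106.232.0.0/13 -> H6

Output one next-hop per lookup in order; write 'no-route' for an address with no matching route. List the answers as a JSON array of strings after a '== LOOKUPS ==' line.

Apply in order:
  add 142.216.0.0/13 -> H3 at depth 13
  add 106.224.0.0/12 -> H7 at depth 12
  add 0.0.0.0/0 -> H5 at depth 0
  add 106.232.64.0/18 -> H4 at depth 18
  ? 106.232.64.1  path d0:H5→d1:-→d2:-→d3:-→d4:-→d5:-→d6:-→d7:-→d8:-→d9:-→d10:-→d11:-→d12:H7→d13:-→d14:-→d15:-→d16:-→d17:-→d18:H4  best=H4
  ? 215.226.42.84  path d0:H5→d1:-  best=H5
  ? 106.232.64.1  path d0:H5→d1:-→d2:-→d3:-→d4:-→d5:-→d6:-→d7:-→d8:-→d9:-→d10:-→d11:-→d12:H7→d13:-→d14:-→d15:-→d16:-→d17:-→d18:H4  best=H4
  add 117.165.0.0/16 -> H2 at depth 16
  add 117.165.121.95/32 -> H6 at depth 32
  add 117.165.121.95/32 -> H0 at depth 32
  add 117.165.121.80/28 -> H0 at depth 28
  ? 106.224.0.14  path d0:H5→d1:-→d2:-→d3:-→d4:-→d5:-→d6:-→d7:-→d8:-→d9:-→d10:-→d11:-→d12:H7  best=H7
  add 106.232.110.128/28 -> H0 at depth 28
  add 106.232.0.0/16 -> H0 at depth 16
  ? 117.165.26.48  path d0:H5→d1:-→d2:-→d3:-→d4:-→d5:-→d6:-→d7:-→d8:-→d9:-→d10:-→d11:-→d12:-→d13:-→d14:-→d15:-→d16:H2→d17:-  best=H2
  ? 106.232.110.129  path d0:H5→d1:-→d2:-→d3:-→d4:-→d5:-→d6:-→d7:-→d8:-→d9:-→d10:-→d11:-→d12:H7→d13:-→d14:-→d15:-→d16:H0→d17:-→d18:H4→d19:-→d20:-→d21:-→d22:-→d23:-→d24:-→d25:-→d26:-→d27:-→d28:H0  best=H0
  ? 151.177.2.132  path d0:H5→d1:-→d2:-→d3:-  best=H5
  ? 106.232.0.102  path d0:H5→d1:-→d2:-→d3:-→d4:-→d5:-→d6:-→d7:-→d8:-→d9:-→d10:-→d11:-→d12:H7→d13:-→d14:-→d15:-→d16:H0→d17:-  best=H0
  ? 243.124.205.32  path d0:H5→d1:-  best=H5
  add 142.0.0.0/8 -> H7 at depth 8
  ? 117.165.2.220  path d0:H5→d1:-→d2:-→d3:-→d4:-→d5:-→d6:-→d7:-→d8:-→d9:-→d10:-→d11:-→d12:-→d13:-→d14:-→d15:-→d16:H2→d17:-  best=H2
  add 142.208.0.0/12 -> H0 at depth 12
  ? 106.232.110.134  path d0:H5→d1:-→d2:-→d3:-→d4:-→d5:-→d6:-→d7:-→d8:-→d9:-→d10:-→d11:-→d12:H7→d13:-→d14:-→d15:-→d16:H0→d17:-→d18:H4→d19:-→d20:-→d21:-→d22:-→d23:-→d24:-→d25:-→d26:-→d27:-→d28:H0  best=H0
  add 0.0.0.0/0 -> H2 at depth 0
  ? 106.232.110.128  path d0:H2→d1:-→d2:-→d3:-→d4:-→d5:-→d6:-→d7:-→d8:-→d9:-→d10:-→d11:-→d12:H7→d13:-→d14:-→d15:-→d16:H0→d17:-→d18:H4→d19:-→d20:-→d21:-→d22:-→d23:-→d24:-→d25:-→d26:-→d27:-→d28:H0  best=H0
  ? 106.232.6.7  path d0:H2→d1:-→d2:-→d3:-→d4:-→d5:-→d6:-→d7:-→d8:-→d9:-→d10:-→d11:-→d12:H7→d13:-→d14:-→d15:-→d16:H0→d17:-  best=H0
  ? 142.208.217.174  path d0:H2→d1:-→d2:-→d3:-→d4:-→d5:-→d6:-→d7:-→d8:H7→d9:-→d10:-→d11:-→d12:H0  best=H0
  add 117.165.121.0/24 -> H2 at depth 24
  add 142.220.194.0/24 -> H7 at depth 24
  add 106.232.0.0/13 -> H6 at depth 13

== LOOKUPS ==
["H4","H5","H4","H7","H2","H0","H5","H0","H5","H2","H0","H0","H0","H0"]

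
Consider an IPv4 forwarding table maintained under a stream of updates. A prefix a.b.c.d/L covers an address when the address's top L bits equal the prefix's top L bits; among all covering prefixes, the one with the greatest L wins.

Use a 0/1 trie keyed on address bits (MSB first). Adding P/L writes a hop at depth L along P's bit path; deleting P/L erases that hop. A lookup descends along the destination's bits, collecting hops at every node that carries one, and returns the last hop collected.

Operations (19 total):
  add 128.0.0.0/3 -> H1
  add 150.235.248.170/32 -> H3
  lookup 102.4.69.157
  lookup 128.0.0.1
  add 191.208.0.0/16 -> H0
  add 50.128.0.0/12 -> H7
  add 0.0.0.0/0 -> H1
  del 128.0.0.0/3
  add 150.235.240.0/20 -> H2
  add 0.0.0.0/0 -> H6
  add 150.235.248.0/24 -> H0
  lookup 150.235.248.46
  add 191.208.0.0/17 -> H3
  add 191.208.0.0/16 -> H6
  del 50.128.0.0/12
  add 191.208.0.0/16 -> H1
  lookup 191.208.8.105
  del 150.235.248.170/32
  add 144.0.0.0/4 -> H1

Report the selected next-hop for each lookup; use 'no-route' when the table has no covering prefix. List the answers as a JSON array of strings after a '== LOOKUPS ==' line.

Apply in order:
  + 128.0.0.0/3 (H1) depth=3
  + 150.235.248.170/32 (H3) depth=32
  ? 102.4.69.157  path d0:-  best=no-route
  ? 128.0.0.1  path d0:-→d1:-→d2:-→d3:H1  best=H1
  + 191.208.0.0/16 (H0) depth=16
  + 50.128.0.0/12 (H7) depth=12
  + 0.0.0.0/0 (H1) depth=0
  del 128.0.0.0/3 (clear depth 3)
  + 150.235.240.0/20 (H2) depth=20
  + 0.0.0.0/0 (H6) depth=0
  + 150.235.248.0/24 (H0) depth=24
  ? 150.235.248.46  path d0:H6→d1:-→d2:-→d3:-→d4:-→d5:-→d6:-→d7:-→d8:-→d9:-→d10:-→d11:-→d12:-→d13:-→d14:-→d15:-→d16:-→d17:-→d18:-→d19:-→d20:H2→d21:-→d22:-→d23:-→d24:H0  best=H0
  + 191.208.0.0/17 (H3) depth=17
  + 191.208.0.0/16 (H6) depth=16
  del 50.128.0.0/12 (clear depth 12)
  + 191.208.0.0/16 (H1) depth=16
  ? 191.208.8.105  path d0:H6→d1:-→d2:-→d3:-→d4:-→d5:-→d6:-→d7:-→d8:-→d9:-→d10:-→d11:-→d12:-→d13:-→d14:-→d15:-→d16:H1→d17:H3  best=H3
  del 150.235.248.170/32 (clear depth 32)
  + 144.0.0.0/4 (H1) depth=4

== LOOKUPS ==
["no-route","H1","H0","H3"]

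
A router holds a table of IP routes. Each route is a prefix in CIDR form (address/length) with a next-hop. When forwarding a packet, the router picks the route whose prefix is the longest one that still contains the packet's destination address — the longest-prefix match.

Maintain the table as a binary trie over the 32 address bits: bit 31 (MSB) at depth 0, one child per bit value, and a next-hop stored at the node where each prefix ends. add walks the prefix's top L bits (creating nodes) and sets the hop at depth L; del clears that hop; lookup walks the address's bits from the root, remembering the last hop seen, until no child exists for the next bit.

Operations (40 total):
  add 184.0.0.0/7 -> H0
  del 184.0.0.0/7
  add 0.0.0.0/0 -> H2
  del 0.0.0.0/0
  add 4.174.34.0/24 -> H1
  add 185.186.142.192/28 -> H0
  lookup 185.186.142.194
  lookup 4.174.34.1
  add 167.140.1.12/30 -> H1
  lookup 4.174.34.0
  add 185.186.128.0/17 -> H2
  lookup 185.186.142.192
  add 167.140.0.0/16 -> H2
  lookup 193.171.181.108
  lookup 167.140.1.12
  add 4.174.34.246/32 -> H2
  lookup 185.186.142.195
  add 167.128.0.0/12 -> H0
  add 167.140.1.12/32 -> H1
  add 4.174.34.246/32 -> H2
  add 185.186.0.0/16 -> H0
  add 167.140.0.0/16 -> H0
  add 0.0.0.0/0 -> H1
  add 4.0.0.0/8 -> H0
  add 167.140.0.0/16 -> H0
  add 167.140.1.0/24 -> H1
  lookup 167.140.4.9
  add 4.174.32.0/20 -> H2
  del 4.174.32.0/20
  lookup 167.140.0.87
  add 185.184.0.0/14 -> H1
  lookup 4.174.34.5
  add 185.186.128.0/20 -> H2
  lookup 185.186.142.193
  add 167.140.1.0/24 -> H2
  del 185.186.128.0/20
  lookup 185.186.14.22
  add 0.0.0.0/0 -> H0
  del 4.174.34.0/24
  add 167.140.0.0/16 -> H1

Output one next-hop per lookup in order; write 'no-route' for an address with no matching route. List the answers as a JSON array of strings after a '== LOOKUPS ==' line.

Trace:
  + 184.0.0.0/7 (H0) depth=7
  - 184.0.0.0/7 clear@7
  + 0.0.0.0/0 (H2) depth=0
  - 0.0.0.0/0 clear@0
  + 4.174.34.0/24 (H1) depth=24
  + 185.186.142.192/28 (H0) depth=28
  lookup 185.186.142.194: bits 1011100110111010100011101100 walk d0:-→d1:-→d2:-→d3:-→d4:-→d5:-→d6:-→d7:-→d8:-→d9:-→d10:-→d11:-→d12:-→d13:-→d14:-→d15:-→d16:-→d17:-→d18:-→d19:-→d20:-→d21:-→d22:-→d23:-→d24:-→d25:-→d26:-→d27:-→d28:H0 -> H0
  lookup 4.174.34.1: bits 000001001010111000100010 walk d0:-→d1:-→d2:-→d3:-→d4:-→d5:-→d6:-→d7:-→d8:-→d9:-→d10:-→d11:-→d12:-→d13:-→d14:-→d15:-→d16:-→d17:-→d18:-→d19:-→d20:-→d21:-→d22:-→d23:-→d24:H1 -> H1
  + 167.140.1.12/30 (H1) depth=30
  lookup 4.174.34.0: bits 000001001010111000100010 walk d0:-→d1:-→d2:-→d3:-→d4:-→d5:-→d6:-→d7:-→d8:-→d9:-→d10:-→d11:-→d12:-→d13:-→d14:-→d15:-→d16:-→d17:-→d18:-→d19:-→d20:-→d21:-→d22:-→d23:-→d24:H1 -> H1
  + 185.186.128.0/17 (H2) depth=17
  lookup 185.186.142.192: bits 1011100110111010100011101100 walk d0:-→d1:-→d2:-→d3:-→d4:-→d5:-→d6:-→d7:-→d8:-→d9:-→d10:-→d11:-→d12:-→d13:-→d14:-→d15:-→d16:-→d17:H2→d18:-→d19:-→d20:-→d21:-→d22:-→d23:-→d24:-→d25:-→d26:-→d27:-→d28:H0 -> H0
  + 167.140.0.0/16 (H2) depth=16
  lookup 193.171.181.108: bits 1 walk d0:-→d1:- -> no-route
  lookup 167.140.1.12: bits 101001111000110000000001000011 walk d0:-→d1:-→d2:-→d3:-→d4:-→d5:-→d6:-→d7:-→d8:-→d9:-→d10:-→d11:-→d12:-→d13:-→d14:-→d15:-→d16:H2→d17:-→d18:-→d19:-→d20:-→d21:-→d22:-→d23:-→d24:-→d25:-→d26:-→d27:-→d28:-→d29:-→d30:H1 -> H1
  + 4.174.34.246/32 (H2) depth=32
  lookup 185.186.142.195: bits 1011100110111010100011101100 walk d0:-→d1:-→d2:-→d3:-→d4:-→d5:-→d6:-→d7:-→d8:-→d9:-→d10:-→d11:-→d12:-→d13:-→d14:-→d15:-→d16:-→d17:H2→d18:-→d19:-→d20:-→d21:-→d22:-→d23:-→d24:-→d25:-→d26:-→d27:-→d28:H0 -> H0
  + 167.128.0.0/12 (H0) depth=12
  + 167.140.1.12/32 (H1) depth=32
  + 4.174.34.246/32 (H2) depth=32
  + 185.186.0.0/16 (H0) depth=16
  + 167.140.0.0/16 (H0) depth=16
  + 0.0.0.0/0 (H1) depth=0
  + 4.0.0.0/8 (H0) depth=8
  + 167.140.0.0/16 (H0) depth=16
  + 167.140.1.0/24 (H1) depth=24
  lookup 167.140.4.9: bits 101001111000110000000 walk d0:H1→d1:-→d2:-→d3:-→d4:-→d5:-→d6:-→d7:-→d8:-→d9:-→d10:-→d11:-→d12:H0→d13:-→d14:-→d15:-→d16:H0→d17:-→d18:-→d19:-→d20:-→d21:- -> H0
  + 4.174.32.0/20 (H2) depth=20
  - 4.174.32.0/20 clear@20
  lookup 167.140.0.87: bits 10100111100011000000000 walk d0:H1→d1:-→d2:-→d3:-→d4:-→d5:-→d6:-→d7:-→d8:-→d9:-→d10:-→d11:-→d12:H0→d13:-→d14:-→d15:-→d16:H0→d17:-→d18:-→d19:-→d20:-→d21:-→d22:-→d23:- -> H0
  + 185.184.0.0/14 (H1) depth=14
  lookup 4.174.34.5: bits 000001001010111000100010 walk d0:H1→d1:-→d2:-→d3:-→d4:-→d5:-→d6:-→d7:-→d8:H0→d9:-→d10:-→d11:-→d12:-→d13:-→d14:-→d15:-→d16:-→d17:-→d18:-→d19:-→d20:-→d21:-→d22:-→d23:-→d24:H1 -> H1
  + 185.186.128.0/20 (H2) depth=20
  lookup 185.186.142.193: bits 1011100110111010100011101100 walk d0:H1→d1:-→d2:-→d3:-→d4:-→d5:-→d6:-→d7:-→d8:-→d9:-→d10:-→d11:-→d12:-→d13:-→d14:H1→d15:-→d16:H0→d17:H2→d18:-→d19:-→d20:H2→d21:-→d22:-→d23:-→d24:-→d25:-→d26:-→d27:-→d28:H0 -> H0
  + 167.140.1.0/24 (H2) depth=24
  - 185.186.128.0/20 clear@20
  lookup 185.186.14.22: bits 1011100110111010 walk d0:H1→d1:-→d2:-→d3:-→d4:-→d5:-→d6:-→d7:-→d8:-→d9:-→d10:-→d11:-→d12:-→d13:-→d14:H1→d15:-→d16:H0 -> H0
  + 0.0.0.0/0 (H0) depth=0
  - 4.174.34.0/24 clear@24
  + 167.140.0.0/16 (H1) depth=16

== LOOKUPS ==
["H0","H1","H1","H0","no-route","H1","H0","H0","H0","H1","H0","H0"]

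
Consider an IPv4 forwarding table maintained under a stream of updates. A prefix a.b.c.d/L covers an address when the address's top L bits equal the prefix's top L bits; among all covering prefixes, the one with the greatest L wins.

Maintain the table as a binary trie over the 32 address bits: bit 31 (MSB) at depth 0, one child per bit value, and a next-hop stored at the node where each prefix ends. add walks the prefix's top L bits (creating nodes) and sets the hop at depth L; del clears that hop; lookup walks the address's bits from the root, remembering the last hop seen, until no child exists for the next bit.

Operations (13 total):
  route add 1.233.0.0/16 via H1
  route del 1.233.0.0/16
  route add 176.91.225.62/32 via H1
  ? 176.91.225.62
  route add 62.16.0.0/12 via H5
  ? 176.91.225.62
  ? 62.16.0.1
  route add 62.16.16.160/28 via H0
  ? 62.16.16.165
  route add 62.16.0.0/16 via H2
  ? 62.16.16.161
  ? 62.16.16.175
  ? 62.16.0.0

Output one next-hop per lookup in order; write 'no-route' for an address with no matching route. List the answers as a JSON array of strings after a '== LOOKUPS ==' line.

Process each operation:
  add 1.233.0.0/16 -> H1 at depth 16
  - 1.233.0.0/16 clear@16
  add 176.91.225.62/32 -> H1 at depth 32
  Q 176.91.225.62: descend 10110000010110111110000100111110 ; hops seen [H1] ; pick H1
  add 62.16.0.0/12 -> H5 at depth 12
  Q 176.91.225.62: descend 10110000010110111110000100111110 ; hops seen [H1] ; pick H1
  Q 62.16.0.1: descend 001111100001 ; hops seen [H5] ; pick H5
  add 62.16.16.160/28 -> H0 at depth 28
  Q 62.16.16.165: descend 0011111000010000000100001010 ; hops seen [H5,H0] ; pick H0
  add 62.16.0.0/16 -> H2 at depth 16
  Q 62.16.16.161: descend 0011111000010000000100001010 ; hops seen [H5,H2,H0] ; pick H0
  Q 62.16.16.175: descend 0011111000010000000100001010 ; hops seen [H5,H2,H0] ; pick H0
  Q 62.16.0.0: descend 0011111000010000000 ; hops seen [H5,H2] ; pick H2

== LOOKUPS ==
["H1","H1","H5","H0","H0","H0","H2"]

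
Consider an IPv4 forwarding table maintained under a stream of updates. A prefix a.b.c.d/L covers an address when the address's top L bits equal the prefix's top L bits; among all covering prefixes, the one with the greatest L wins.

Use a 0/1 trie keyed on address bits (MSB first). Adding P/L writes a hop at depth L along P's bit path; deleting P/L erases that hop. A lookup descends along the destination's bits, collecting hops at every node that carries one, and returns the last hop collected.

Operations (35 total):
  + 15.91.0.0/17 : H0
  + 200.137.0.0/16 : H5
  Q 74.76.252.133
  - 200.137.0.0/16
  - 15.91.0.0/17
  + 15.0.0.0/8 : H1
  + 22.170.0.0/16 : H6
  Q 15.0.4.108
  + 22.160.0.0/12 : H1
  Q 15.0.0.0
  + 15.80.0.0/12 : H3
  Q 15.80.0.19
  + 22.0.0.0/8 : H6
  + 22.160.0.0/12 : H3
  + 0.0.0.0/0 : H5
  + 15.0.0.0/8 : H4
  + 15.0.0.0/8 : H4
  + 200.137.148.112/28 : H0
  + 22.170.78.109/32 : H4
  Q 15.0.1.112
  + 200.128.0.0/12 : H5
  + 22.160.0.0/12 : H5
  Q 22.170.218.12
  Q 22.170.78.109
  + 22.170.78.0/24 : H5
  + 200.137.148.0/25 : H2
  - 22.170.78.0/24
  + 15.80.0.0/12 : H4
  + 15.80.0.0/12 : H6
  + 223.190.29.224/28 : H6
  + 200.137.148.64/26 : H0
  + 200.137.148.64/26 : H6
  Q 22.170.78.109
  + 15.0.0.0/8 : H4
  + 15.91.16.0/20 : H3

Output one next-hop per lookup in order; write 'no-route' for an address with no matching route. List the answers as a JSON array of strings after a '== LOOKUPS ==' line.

Process each operation:
  + 15.91.0.0/17 (H0) depth=17
  + 200.137.0.0/16 (H5) depth=16
  ? 74.76.252.133  path d0:-→d1:-  best=no-route
  del 200.137.0.0/16 (clear depth 16)
  del 15.91.0.0/17 (clear depth 17)
  + 15.0.0.0/8 (H1) depth=8
  + 22.170.0.0/16 (H6) depth=16
  ? 15.0.4.108  path d0:-→d1:-→d2:-→d3:-→d4:-→d5:-→d6:-→d7:-→d8:H1→d9:-  best=H1
  + 22.160.0.0/12 (H1) depth=12
  ? 15.0.0.0  path d0:-→d1:-→d2:-→d3:-→d4:-→d5:-→d6:-→d7:-→d8:H1→d9:-  best=H1
  + 15.80.0.0/12 (H3) depth=12
  ? 15.80.0.19  path d0:-→d1:-→d2:-→d3:-→d4:-→d5:-→d6:-→d7:-→d8:H1→d9:-→d10:-→d11:-→d12:H3  best=H3
  + 22.0.0.0/8 (H6) depth=8
  + 22.160.0.0/12 (H3) depth=12
  + 0.0.0.0/0 (H5) depth=0
  + 15.0.0.0/8 (H4) depth=8
  + 15.0.0.0/8 (H4) depth=8
  + 200.137.148.112/28 (H0) depth=28
  + 22.170.78.109/32 (H4) depth=32
  ? 15.0.1.112  path d0:H5→d1:-→d2:-→d3:-→d4:-→d5:-→d6:-→d7:-→d8:H4→d9:-  best=H4
  + 200.128.0.0/12 (H5) depth=12
  + 22.160.0.0/12 (H5) depth=12
  ? 22.170.218.12  path d0:H5→d1:-→d2:-→d3:-→d4:-→d5:-→d6:-→d7:-→d8:H6→d9:-→d10:-→d11:-→d12:H5→d13:-→d14:-→d15:-→d16:H6  best=H6
  ? 22.170.78.109  path d0:H5→d1:-→d2:-→d3:-→d4:-→d5:-→d6:-→d7:-→d8:H6→d9:-→d10:-→d11:-→d12:H5→d13:-→d14:-→d15:-→d16:H6→d17:-→d18:-→d19:-→d20:-→d21:-→d22:-→d23:-→d24:-→d25:-→d26:-→d27:-→d28:-→d29:-→d30:-→d31:-→d32:H4  best=H4
  + 22.170.78.0/24 (H5) depth=24
  + 200.137.148.0/25 (H2) depth=25
  del 22.170.78.0/24 (clear depth 24)
  + 15.80.0.0/12 (H4) depth=12
  + 15.80.0.0/12 (H6) depth=12
  + 223.190.29.224/28 (H6) depth=28
  + 200.137.148.64/26 (H0) depth=26
  + 200.137.148.64/26 (H6) depth=26
  ? 22.170.78.109  path d0:H5→d1:-→d2:-→d3:-→d4:-→d5:-→d6:-→d7:-→d8:H6→d9:-→d10:-→d11:-→d12:H5→d13:-→d14:-→d15:-→d16:H6→d17:-→d18:-→d19:-→d20:-→d21:-→d22:-→d23:-→d24:-→d25:-→d26:-→d27:-→d28:-→d29:-→d30:-→d31:-→d32:H4  best=H4
  + 15.0.0.0/8 (H4) depth=8
  + 15.91.16.0/20 (H3) depth=20

== LOOKUPS ==
["no-route","H1","H1","H3","H4","H6","H4","H4"]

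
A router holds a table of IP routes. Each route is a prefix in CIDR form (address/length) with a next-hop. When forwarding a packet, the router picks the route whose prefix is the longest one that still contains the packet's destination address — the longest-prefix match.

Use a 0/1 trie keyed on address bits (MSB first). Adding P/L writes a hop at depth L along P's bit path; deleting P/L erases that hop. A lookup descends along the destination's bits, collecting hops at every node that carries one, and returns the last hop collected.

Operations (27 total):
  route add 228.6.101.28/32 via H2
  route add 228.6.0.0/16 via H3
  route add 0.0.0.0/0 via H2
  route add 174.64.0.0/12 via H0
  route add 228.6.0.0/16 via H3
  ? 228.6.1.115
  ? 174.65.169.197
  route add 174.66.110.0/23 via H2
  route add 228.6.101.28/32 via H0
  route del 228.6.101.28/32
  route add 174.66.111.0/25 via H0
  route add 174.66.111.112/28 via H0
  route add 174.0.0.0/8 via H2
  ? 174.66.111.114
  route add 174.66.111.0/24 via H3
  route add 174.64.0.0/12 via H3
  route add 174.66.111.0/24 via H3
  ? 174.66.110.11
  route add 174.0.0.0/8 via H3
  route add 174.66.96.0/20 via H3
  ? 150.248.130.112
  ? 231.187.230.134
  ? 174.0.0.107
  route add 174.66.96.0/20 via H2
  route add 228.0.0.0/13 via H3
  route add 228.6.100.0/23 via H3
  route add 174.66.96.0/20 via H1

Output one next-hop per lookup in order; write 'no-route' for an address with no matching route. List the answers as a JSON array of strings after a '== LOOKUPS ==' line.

Apply in order:
  add 228.6.101.28/32 -> H2 at depth 32
  add 228.6.0.0/16 -> H3 at depth 16
  add 0.0.0.0/0 -> H2 at depth 0
  add 174.64.0.0/12 -> H0 at depth 12
  add 228.6.0.0/16 -> H3 at depth 16
  Q 228.6.1.115: descend 11100100000001100 ; hops seen [H2,H3] ; pick H3
  Q 174.65.169.197: descend 101011100100 ; hops seen [H2,H0] ; pick H0
  add 174.66.110.0/23 -> H2 at depth 23
  add 228.6.101.28/32 -> H0 at depth 32
  - 228.6.101.28/32 clear@32
  add 174.66.111.0/25 -> H0 at depth 25
  add 174.66.111.112/28 -> H0 at depth 28
  add 174.0.0.0/8 -> H2 at depth 8
  Q 174.66.111.114: descend 1010111001000010011011110111 ; hops seen [H2,H2,H0,H2,H0,H0] ; pick H0
  add 174.66.111.0/24 -> H3 at depth 24
  add 174.64.0.0/12 -> H3 at depth 12
  add 174.66.111.0/24 -> H3 at depth 24
  Q 174.66.110.11: descend 10101110010000100110111 ; hops seen [H2,H2,H3,H2] ; pick H2
  add 174.0.0.0/8 -> H3 at depth 8
  add 174.66.96.0/20 -> H3 at depth 20
  Q 150.248.130.112: descend 10 ; hops seen [H2] ; pick H2
  Q 231.187.230.134: descend 111001 ; hops seen [H2] ; pick H2
  Q 174.0.0.107: descend 101011100 ; hops seen [H2,H3] ; pick H3
  add 174.66.96.0/20 -> H2 at depth 20
  add 228.0.0.0/13 -> H3 at depth 13
  add 228.6.100.0/23 -> H3 at depth 23
  add 174.66.96.0/20 -> H1 at depth 20

== LOOKUPS ==
["H3","H0","H0","H2","H2","H2","H3"]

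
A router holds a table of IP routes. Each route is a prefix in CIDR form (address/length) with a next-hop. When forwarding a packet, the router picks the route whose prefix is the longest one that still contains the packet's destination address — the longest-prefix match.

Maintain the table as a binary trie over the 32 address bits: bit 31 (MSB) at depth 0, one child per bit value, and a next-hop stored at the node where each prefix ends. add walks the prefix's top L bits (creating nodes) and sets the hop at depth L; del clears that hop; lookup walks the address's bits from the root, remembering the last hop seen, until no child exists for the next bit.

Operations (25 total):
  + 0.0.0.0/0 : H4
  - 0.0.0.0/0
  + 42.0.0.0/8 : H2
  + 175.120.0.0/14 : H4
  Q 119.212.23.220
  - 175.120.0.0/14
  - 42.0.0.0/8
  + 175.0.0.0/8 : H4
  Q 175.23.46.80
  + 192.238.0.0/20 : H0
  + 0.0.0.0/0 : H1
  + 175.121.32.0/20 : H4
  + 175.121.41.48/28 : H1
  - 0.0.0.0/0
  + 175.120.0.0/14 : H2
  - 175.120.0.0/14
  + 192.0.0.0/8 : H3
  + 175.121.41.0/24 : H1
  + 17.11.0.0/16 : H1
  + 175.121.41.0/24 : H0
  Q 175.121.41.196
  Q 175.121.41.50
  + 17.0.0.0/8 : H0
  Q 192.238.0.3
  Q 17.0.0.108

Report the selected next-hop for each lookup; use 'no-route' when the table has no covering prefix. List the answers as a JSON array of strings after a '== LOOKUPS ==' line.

Apply in order:
  add 0.0.0.0/0 -> H4 at depth 0
  - 0.0.0.0/0 clear@0
  add 42.0.0.0/8 -> H2 at depth 8
  add 175.120.0.0/14 -> H4 at depth 14
  Q 119.212.23.220: descend 0 ; hops seen [∅] ; pick no-route
  - 175.120.0.0/14 clear@14
  - 42.0.0.0/8 clear@8
  add 175.0.0.0/8 -> H4 at depth 8
  Q 175.23.46.80: descend 101011110 ; hops seen [H4] ; pick H4
  add 192.238.0.0/20 -> H0 at depth 20
  add 0.0.0.0/0 -> H1 at depth 0
  add 175.121.32.0/20 -> H4 at depth 20
  add 175.121.41.48/28 -> H1 at depth 28
  - 0.0.0.0/0 clear@0
  add 175.120.0.0/14 -> H2 at depth 14
  - 175.120.0.0/14 clear@14
  add 192.0.0.0/8 -> H3 at depth 8
  add 175.121.41.0/24 -> H1 at depth 24
  add 17.11.0.0/16 -> H1 at depth 16
  add 175.121.41.0/24 -> H0 at depth 24
  Q 175.121.41.196: descend 101011110111100100101001 ; hops seen [H4,H4,H0] ; pick H0
  Q 175.121.41.50: descend 1010111101111001001010010011 ; hops seen [H4,H4,H0,H1] ; pick H1
  add 17.0.0.0/8 -> H0 at depth 8
  Q 192.238.0.3: descend 11000000111011100000 ; hops seen [H3,H0] ; pick H0
  Q 17.0.0.108: descend 000100010000 ; hops seen [H0] ; pick H0

== LOOKUPS ==
["no-route","H4","H0","H1","H0","H0"]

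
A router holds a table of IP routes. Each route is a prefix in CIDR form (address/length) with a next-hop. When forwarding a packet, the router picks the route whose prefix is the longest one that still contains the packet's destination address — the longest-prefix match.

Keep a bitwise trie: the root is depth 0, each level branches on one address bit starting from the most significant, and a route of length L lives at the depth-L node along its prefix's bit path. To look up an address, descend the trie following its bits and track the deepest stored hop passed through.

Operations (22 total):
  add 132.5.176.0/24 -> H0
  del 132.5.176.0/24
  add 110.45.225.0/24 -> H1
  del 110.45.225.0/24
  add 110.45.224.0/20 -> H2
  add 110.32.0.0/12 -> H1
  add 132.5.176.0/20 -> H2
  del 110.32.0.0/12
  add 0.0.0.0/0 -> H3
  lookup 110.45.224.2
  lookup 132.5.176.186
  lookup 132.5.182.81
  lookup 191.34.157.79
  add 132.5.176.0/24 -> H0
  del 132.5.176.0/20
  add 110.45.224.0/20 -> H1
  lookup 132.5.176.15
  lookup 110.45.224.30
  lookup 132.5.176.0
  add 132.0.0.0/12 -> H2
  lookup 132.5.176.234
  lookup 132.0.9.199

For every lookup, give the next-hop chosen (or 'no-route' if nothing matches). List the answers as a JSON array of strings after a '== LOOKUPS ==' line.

Apply in order:
  add 132.5.176.0/24 -> H0 at depth 24
  - 132.5.176.0/24 clear@24
  add 110.45.225.0/24 -> H1 at depth 24
  - 110.45.225.0/24 clear@24
  add 110.45.224.0/20 -> H2 at depth 20
  add 110.32.0.0/12 -> H1 at depth 12
  add 132.5.176.0/20 -> H2 at depth 20
  - 110.32.0.0/12 clear@12
  add 0.0.0.0/0 -> H3 at depth 0
  lookup 110.45.224.2: bits 01101110001011011110000 walk d0:H3→d1:-→d2:-→d3:-→d4:-→d5:-→d6:-→d7:-→d8:-→d9:-→d10:-→d11:-→d12:-→d13:-→d14:-→d15:-→d16:-→d17:-→d18:-→d19:-→d20:H2→d21:-→d22:-→d23:- -> H2
  lookup 132.5.176.186: bits 100001000000010110110000 walk d0:H3→d1:-→d2:-→d3:-→d4:-→d5:-→d6:-→d7:-→d8:-→d9:-→d10:-→d11:-→d12:-→d13:-→d14:-→d15:-→d16:-→d17:-→d18:-→d19:-→d20:H2→d21:-→d22:-→d23:-→d24:- -> H2
  lookup 132.5.182.81: bits 100001000000010110110 walk d0:H3→d1:-→d2:-→d3:-→d4:-→d5:-→d6:-→d7:-→d8:-→d9:-→d10:-→d11:-→d12:-→d13:-→d14:-→d15:-→d16:-→d17:-→d18:-→d19:-→d20:H2→d21:- -> H2
  lookup 191.34.157.79: bits 10 walk d0:H3→d1:-→d2:- -> H3
  add 132.5.176.0/24 -> H0 at depth 24
  - 132.5.176.0/20 clear@20
  add 110.45.224.0/20 -> H1 at depth 20
  lookup 132.5.176.15: bits 100001000000010110110000 walk d0:H3→d1:-→d2:-→d3:-→d4:-→d5:-→d6:-→d7:-→d8:-→d9:-→d10:-→d11:-→d12:-→d13:-→d14:-→d15:-→d16:-→d17:-→d18:-→d19:-→d20:-→d21:-→d22:-→d23:-→d24:H0 -> H0
  lookup 110.45.224.30: bits 01101110001011011110000 walk d0:H3→d1:-→d2:-→d3:-→d4:-→d5:-→d6:-→d7:-→d8:-→d9:-→d10:-→d11:-→d12:-→d13:-→d14:-→d15:-→d16:-→d17:-→d18:-→d19:-→d20:H1→d21:-→d22:-→d23:- -> H1
  lookup 132.5.176.0: bits 100001000000010110110000 walk d0:H3→d1:-→d2:-→d3:-→d4:-→d5:-→d6:-→d7:-→d8:-→d9:-→d10:-→d11:-→d12:-→d13:-→d14:-→d15:-→d16:-→d17:-→d18:-→d19:-→d20:-→d21:-→d22:-→d23:-→d24:H0 -> H0
  add 132.0.0.0/12 -> H2 at depth 12
  lookup 132.5.176.234: bits 100001000000010110110000 walk d0:H3→d1:-→d2:-→d3:-→d4:-→d5:-→d6:-→d7:-→d8:-→d9:-→d10:-→d11:-→d12:H2→d13:-→d14:-→d15:-→d16:-→d17:-→d18:-→d19:-→d20:-→d21:-→d22:-→d23:-→d24:H0 -> H0
  lookup 132.0.9.199: bits 1000010000000 walk d0:H3→d1:-→d2:-→d3:-→d4:-→d5:-→d6:-→d7:-→d8:-→d9:-→d10:-→d11:-→d12:H2→d13:- -> H2

== LOOKUPS ==
["H2","H2","H2","H3","H0","H1","H0","H0","H2"]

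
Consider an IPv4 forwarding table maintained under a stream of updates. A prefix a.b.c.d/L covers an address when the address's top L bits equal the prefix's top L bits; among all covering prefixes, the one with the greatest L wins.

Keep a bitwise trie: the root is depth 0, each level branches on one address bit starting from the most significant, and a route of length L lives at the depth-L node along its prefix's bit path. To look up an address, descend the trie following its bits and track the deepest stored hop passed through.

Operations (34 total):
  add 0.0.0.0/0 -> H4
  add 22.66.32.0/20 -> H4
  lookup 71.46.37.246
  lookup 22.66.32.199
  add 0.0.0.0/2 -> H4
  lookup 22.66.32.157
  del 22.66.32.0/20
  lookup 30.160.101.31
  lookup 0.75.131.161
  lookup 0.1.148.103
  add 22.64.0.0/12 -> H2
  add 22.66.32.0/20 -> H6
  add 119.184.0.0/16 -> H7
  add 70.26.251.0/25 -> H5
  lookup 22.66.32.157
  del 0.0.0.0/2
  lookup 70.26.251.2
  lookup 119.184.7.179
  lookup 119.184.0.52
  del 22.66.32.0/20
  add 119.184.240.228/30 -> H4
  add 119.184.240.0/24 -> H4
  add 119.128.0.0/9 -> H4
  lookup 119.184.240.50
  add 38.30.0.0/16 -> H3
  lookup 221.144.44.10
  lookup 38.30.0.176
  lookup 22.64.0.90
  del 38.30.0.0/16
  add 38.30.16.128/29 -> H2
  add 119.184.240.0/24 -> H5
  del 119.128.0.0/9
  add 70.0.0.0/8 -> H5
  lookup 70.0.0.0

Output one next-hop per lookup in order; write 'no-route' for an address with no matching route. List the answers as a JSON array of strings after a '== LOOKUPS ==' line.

Process each operation:
  + 0.0.0.0/0 (H4) depth=0
  + 22.66.32.0/20 (H4) depth=20
  lookup 71.46.37.246: bits 0 walk d0:H4→d1:- -> H4
  lookup 22.66.32.199: bits 00010110010000100010 walk d0:H4→d1:-→d2:-→d3:-→d4:-→d5:-→d6:-→d7:-→d8:-→d9:-→d10:-→d11:-→d12:-→d13:-→d14:-→d15:-→d16:-→d17:-→d18:-→d19:-→d20:H4 -> H4
  + 0.0.0.0/2 (H4) depth=2
  lookup 22.66.32.157: bits 00010110010000100010 walk d0:H4→d1:-→d2:H4→d3:-→d4:-→d5:-→d6:-→d7:-→d8:-→d9:-→d10:-→d11:-→d12:-→d13:-→d14:-→d15:-→d16:-→d17:-→d18:-→d19:-→d20:H4 -> H4
  - 22.66.32.0/20 clear@20
  lookup 30.160.101.31: bits 0001 walk d0:H4→d1:-→d2:H4→d3:-→d4:- -> H4
  lookup 0.75.131.161: bits 000 walk d0:H4→d1:-→d2:H4→d3:- -> H4
  lookup 0.1.148.103: bits 000 walk d0:H4→d1:-→d2:H4→d3:- -> H4
  + 22.64.0.0/12 (H2) depth=12
  + 22.66.32.0/20 (H6) depth=20
  + 119.184.0.0/16 (H7) depth=16
  + 70.26.251.0/25 (H5) depth=25
  lookup 22.66.32.157: bits 00010110010000100010 walk d0:H4→d1:-→d2:H4→d3:-→d4:-→d5:-→d6:-→d7:-→d8:-→d9:-→d10:-→d11:-→d12:H2→d13:-→d14:-→d15:-→d16:-→d17:-→d18:-→d19:-→d20:H6 -> H6
  - 0.0.0.0/2 clear@2
  lookup 70.26.251.2: bits 0100011000011010111110110 walk d0:H4→d1:-→d2:-→d3:-→d4:-→d5:-→d6:-→d7:-→d8:-→d9:-→d10:-→d11:-→d12:-→d13:-→d14:-→d15:-→d16:-→d17:-→d18:-→d19:-→d20:-→d21:-→d22:-→d23:-→d24:-→d25:H5 -> H5
  lookup 119.184.7.179: bits 0111011110111000 walk d0:H4→d1:-→d2:-→d3:-→d4:-→d5:-→d6:-→d7:-→d8:-→d9:-→d10:-→d11:-→d12:-→d13:-→d14:-→d15:-→d16:H7 -> H7
  lookup 119.184.0.52: bits 0111011110111000 walk d0:H4→d1:-→d2:-→d3:-→d4:-→d5:-→d6:-→d7:-→d8:-→d9:-→d10:-→d11:-→d12:-→d13:-→d14:-→d15:-→d16:H7 -> H7
  - 22.66.32.0/20 clear@20
  + 119.184.240.228/30 (H4) depth=30
  + 119.184.240.0/24 (H4) depth=24
  + 119.128.0.0/9 (H4) depth=9
  lookup 119.184.240.50: bits 011101111011100011110000 walk d0:H4→d1:-→d2:-→d3:-→d4:-→d5:-→d6:-→d7:-→d8:-→d9:H4→d10:-→d11:-→d12:-→d13:-→d14:-→d15:-→d16:H7→d17:-→d18:-→d19:-→d20:-→d21:-→d22:-→d23:-→d24:H4 -> H4
  + 38.30.0.0/16 (H3) depth=16
  lookup 221.144.44.10: bits ε walk d0:H4 -> H4
  lookup 38.30.0.176: bits 0010011000011110 walk d0:H4→d1:-→d2:-→d3:-→d4:-→d5:-→d6:-→d7:-→d8:-→d9:-→d10:-→d11:-→d12:-→d13:-→d14:-→d15:-→d16:H3 -> H3
  lookup 22.64.0.90: bits 00010110010000 walk d0:H4→d1:-→d2:-→d3:-→d4:-→d5:-→d6:-→d7:-→d8:-→d9:-→d10:-→d11:-→d12:H2→d13:-→d14:- -> H2
  - 38.30.0.0/16 clear@16
  + 38.30.16.128/29 (H2) depth=29
  + 119.184.240.0/24 (H5) depth=24
  - 119.128.0.0/9 clear@9
  + 70.0.0.0/8 (H5) depth=8
  lookup 70.0.0.0: bits 01000110000 walk d0:H4→d1:-→d2:-→d3:-→d4:-→d5:-→d6:-→d7:-→d8:H5→d9:-→d10:-→d11:- -> H5

== LOOKUPS ==
["H4","H4","H4","H4","H4","H4","H6","H5","H7","H7","H4","H4","H3","H2","H5"]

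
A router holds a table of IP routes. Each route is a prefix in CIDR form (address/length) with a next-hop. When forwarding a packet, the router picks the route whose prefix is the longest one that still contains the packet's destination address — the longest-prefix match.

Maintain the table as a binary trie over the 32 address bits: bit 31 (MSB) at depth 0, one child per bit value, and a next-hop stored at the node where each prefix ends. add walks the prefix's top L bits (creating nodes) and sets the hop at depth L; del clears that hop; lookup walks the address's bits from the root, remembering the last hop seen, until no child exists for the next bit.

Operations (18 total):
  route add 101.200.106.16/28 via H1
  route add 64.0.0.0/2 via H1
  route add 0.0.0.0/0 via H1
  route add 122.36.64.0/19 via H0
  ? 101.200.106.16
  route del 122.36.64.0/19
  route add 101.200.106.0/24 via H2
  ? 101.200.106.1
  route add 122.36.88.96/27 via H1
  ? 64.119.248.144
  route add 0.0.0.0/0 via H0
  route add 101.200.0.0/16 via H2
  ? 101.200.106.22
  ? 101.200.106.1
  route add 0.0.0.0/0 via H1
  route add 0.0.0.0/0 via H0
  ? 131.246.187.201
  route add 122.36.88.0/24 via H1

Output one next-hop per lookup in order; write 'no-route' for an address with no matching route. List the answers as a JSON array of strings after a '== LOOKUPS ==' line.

Apply in order:
  + 101.200.106.16/28 (H1) depth=28
  + 64.0.0.0/2 (H1) depth=2
  + 0.0.0.0/0 (H1) depth=0
  + 122.36.64.0/19 (H0) depth=19
  lookup 101.200.106.16: bits 0110010111001000011010100001 walk d0:H1→d1:-→d2:H1→d3:-→d4:-→d5:-→d6:-→d7:-→d8:-→d9:-→d10:-→d11:-→d12:-→d13:-→d14:-→d15:-→d16:-→d17:-→d18:-→d19:-→d20:-→d21:-→d22:-→d23:-→d24:-→d25:-→d26:-→d27:-→d28:H1 -> H1
  del 122.36.64.0/19 (clear depth 19)
  + 101.200.106.0/24 (H2) depth=24
  lookup 101.200.106.1: bits 011001011100100001101010000 walk d0:H1→d1:-→d2:H1→d3:-→d4:-→d5:-→d6:-→d7:-→d8:-→d9:-→d10:-→d11:-→d12:-→d13:-→d14:-→d15:-→d16:-→d17:-→d18:-→d19:-→d20:-→d21:-→d22:-→d23:-→d24:H2→d25:-→d26:-→d27:- -> H2
  + 122.36.88.96/27 (H1) depth=27
  lookup 64.119.248.144: bits 01 walk d0:H1→d1:-→d2:H1 -> H1
  + 0.0.0.0/0 (H0) depth=0
  + 101.200.0.0/16 (H2) depth=16
  lookup 101.200.106.22: bits 0110010111001000011010100001 walk d0:H0→d1:-→d2:H1→d3:-→d4:-→d5:-→d6:-→d7:-→d8:-→d9:-→d10:-→d11:-→d12:-→d13:-→d14:-→d15:-→d16:H2→d17:-→d18:-→d19:-→d20:-→d21:-→d22:-→d23:-→d24:H2→d25:-→d26:-→d27:-→d28:H1 -> H1
  lookup 101.200.106.1: bits 011001011100100001101010000 walk d0:H0→d1:-→d2:H1→d3:-→d4:-→d5:-→d6:-→d7:-→d8:-→d9:-→d10:-→d11:-→d12:-→d13:-→d14:-→d15:-→d16:H2→d17:-→d18:-→d19:-→d20:-→d21:-→d22:-→d23:-→d24:H2→d25:-→d26:-→d27:- -> H2
  + 0.0.0.0/0 (H1) depth=0
  + 0.0.0.0/0 (H0) depth=0
  lookup 131.246.187.201: bits ε walk d0:H0 -> H0
  + 122.36.88.0/24 (H1) depth=24

== LOOKUPS ==
["H1","H2","H1","H1","H2","H0"]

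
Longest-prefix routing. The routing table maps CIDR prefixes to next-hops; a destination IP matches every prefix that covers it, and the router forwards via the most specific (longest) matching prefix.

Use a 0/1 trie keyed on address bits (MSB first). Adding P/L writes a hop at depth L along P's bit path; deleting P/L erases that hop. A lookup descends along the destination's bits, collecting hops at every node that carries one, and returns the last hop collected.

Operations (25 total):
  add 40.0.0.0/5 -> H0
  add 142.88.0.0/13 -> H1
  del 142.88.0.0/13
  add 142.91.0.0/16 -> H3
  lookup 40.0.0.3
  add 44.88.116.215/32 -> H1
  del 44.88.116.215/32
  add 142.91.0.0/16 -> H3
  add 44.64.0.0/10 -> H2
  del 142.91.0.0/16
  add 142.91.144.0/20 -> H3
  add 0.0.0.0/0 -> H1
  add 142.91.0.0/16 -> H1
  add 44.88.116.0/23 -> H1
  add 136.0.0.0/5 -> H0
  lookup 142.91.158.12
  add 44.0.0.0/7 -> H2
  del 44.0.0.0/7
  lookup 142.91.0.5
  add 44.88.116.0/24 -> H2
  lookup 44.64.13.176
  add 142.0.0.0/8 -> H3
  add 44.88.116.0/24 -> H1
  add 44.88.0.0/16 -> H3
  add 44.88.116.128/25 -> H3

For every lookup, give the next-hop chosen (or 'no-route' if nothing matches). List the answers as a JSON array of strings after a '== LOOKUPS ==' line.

Trace:
  add 40.0.0.0/5 -> H0 at depth 5
  add 142.88.0.0/13 -> H1 at depth 13
  - 142.88.0.0/13 clear@13
  add 142.91.0.0/16 -> H3 at depth 16
  lookup 40.0.0.3: bits 00101 walk d0:-→d1:-→d2:-→d3:-→d4:-→d5:H0 -> H0
  add 44.88.116.215/32 -> H1 at depth 32
  - 44.88.116.215/32 clear@32
  add 142.91.0.0/16 -> H3 at depth 16
  add 44.64.0.0/10 -> H2 at depth 10
  - 142.91.0.0/16 clear@16
  add 142.91.144.0/20 -> H3 at depth 20
  add 0.0.0.0/0 -> H1 at depth 0
  add 142.91.0.0/16 -> H1 at depth 16
  add 44.88.116.0/23 -> H1 at depth 23
  add 136.0.0.0/5 -> H0 at depth 5
  lookup 142.91.158.12: bits 10001110010110111001 walk d0:H1→d1:-→d2:-→d3:-→d4:-→d5:H0→d6:-→d7:-→d8:-→d9:-→d10:-→d11:-→d12:-→d13:-→d14:-→d15:-→d16:H1→d17:-→d18:-→d19:-→d20:H3 -> H3
  add 44.0.0.0/7 -> H2 at depth 7
  - 44.0.0.0/7 clear@7
  lookup 142.91.0.5: bits 1000111001011011 walk d0:H1→d1:-→d2:-→d3:-→d4:-→d5:H0→d6:-→d7:-→d8:-→d9:-→d10:-→d11:-→d12:-→d13:-→d14:-→d15:-→d16:H1 -> H1
  add 44.88.116.0/24 -> H2 at depth 24
  lookup 44.64.13.176: bits 00101100010 walk d0:H1→d1:-→d2:-→d3:-→d4:-→d5:H0→d6:-→d7:-→d8:-→d9:-→d10:H2→d11:- -> H2
  add 142.0.0.0/8 -> H3 at depth 8
  add 44.88.116.0/24 -> H1 at depth 24
  add 44.88.0.0/16 -> H3 at depth 16
  add 44.88.116.128/25 -> H3 at depth 25

== LOOKUPS ==
["H0","H3","H1","H2"]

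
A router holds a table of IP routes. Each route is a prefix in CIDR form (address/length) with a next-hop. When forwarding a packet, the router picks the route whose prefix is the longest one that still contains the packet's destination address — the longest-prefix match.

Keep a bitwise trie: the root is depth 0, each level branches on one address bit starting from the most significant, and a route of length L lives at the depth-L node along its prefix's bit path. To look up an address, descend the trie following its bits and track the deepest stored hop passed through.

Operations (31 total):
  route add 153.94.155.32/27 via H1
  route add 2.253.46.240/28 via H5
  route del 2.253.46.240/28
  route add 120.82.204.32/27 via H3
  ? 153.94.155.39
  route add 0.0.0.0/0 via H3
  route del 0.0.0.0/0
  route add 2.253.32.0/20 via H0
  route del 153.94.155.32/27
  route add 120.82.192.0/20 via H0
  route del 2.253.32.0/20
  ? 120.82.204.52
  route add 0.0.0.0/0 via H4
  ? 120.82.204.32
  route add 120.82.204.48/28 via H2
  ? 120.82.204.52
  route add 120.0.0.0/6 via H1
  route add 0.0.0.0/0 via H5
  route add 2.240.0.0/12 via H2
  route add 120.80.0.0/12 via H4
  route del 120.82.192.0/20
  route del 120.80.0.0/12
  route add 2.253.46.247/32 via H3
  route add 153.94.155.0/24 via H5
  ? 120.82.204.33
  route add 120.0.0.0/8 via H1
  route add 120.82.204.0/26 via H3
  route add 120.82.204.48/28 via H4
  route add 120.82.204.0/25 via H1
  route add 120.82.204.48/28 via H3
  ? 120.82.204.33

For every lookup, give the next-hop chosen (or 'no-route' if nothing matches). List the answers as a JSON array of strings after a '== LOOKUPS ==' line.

Process each operation:
  add 153.94.155.32/27 -> H1 at depth 27
  add 2.253.46.240/28 -> H5 at depth 28
  del 2.253.46.240/28 (clear depth 28)
  add 120.82.204.32/27 -> H3 at depth 27
  Q 153.94.155.39: descend 100110010101111010011011001 ; hops seen [H1] ; pick H1
  add 0.0.0.0/0 -> H3 at depth 0
  del 0.0.0.0/0 (clear depth 0)
  add 2.253.32.0/20 -> H0 at depth 20
  del 153.94.155.32/27 (clear depth 27)
  add 120.82.192.0/20 -> H0 at depth 20
  del 2.253.32.0/20 (clear depth 20)
  Q 120.82.204.52: descend 011110000101001011001100001 ; hops seen [H0,H3] ; pick H3
  add 0.0.0.0/0 -> H4 at depth 0
  Q 120.82.204.32: descend 011110000101001011001100001 ; hops seen [H4,H0,H3] ; pick H3
  add 120.82.204.48/28 -> H2 at depth 28
  Q 120.82.204.52: descend 0111100001010010110011000011 ; hops seen [H4,H0,H3,H2] ; pick H2
  add 120.0.0.0/6 -> H1 at depth 6
  add 0.0.0.0/0 -> H5 at depth 0
  add 2.240.0.0/12 -> H2 at depth 12
  add 120.80.0.0/12 -> H4 at depth 12
  del 120.82.192.0/20 (clear depth 20)
  del 120.80.0.0/12 (clear depth 12)
  add 2.253.46.247/32 -> H3 at depth 32
  add 153.94.155.0/24 -> H5 at depth 24
  Q 120.82.204.33: descend 011110000101001011001100001 ; hops seen [H5,H1,H3] ; pick H3
  add 120.0.0.0/8 -> H1 at depth 8
  add 120.82.204.0/26 -> H3 at depth 26
  add 120.82.204.48/28 -> H4 at depth 28
  add 120.82.204.0/25 -> H1 at depth 25
  add 120.82.204.48/28 -> H3 at depth 28
  Q 120.82.204.33: descend 011110000101001011001100001 ; hops seen [H5,H1,H1,H1,H3,H3] ; pick H3

== LOOKUPS ==
["H1","H3","H3","H2","H3","H3"]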